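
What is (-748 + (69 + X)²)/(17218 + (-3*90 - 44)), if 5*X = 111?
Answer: 47309/105650 ≈ 0.44779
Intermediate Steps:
X = 111/5 (X = (⅕)*111 = 111/5 ≈ 22.200)
(-748 + (69 + X)²)/(17218 + (-3*90 - 44)) = (-748 + (69 + 111/5)²)/(17218 + (-3*90 - 44)) = (-748 + (456/5)²)/(17218 + (-270 - 44)) = (-748 + 207936/25)/(17218 - 314) = (189236/25)/16904 = (189236/25)*(1/16904) = 47309/105650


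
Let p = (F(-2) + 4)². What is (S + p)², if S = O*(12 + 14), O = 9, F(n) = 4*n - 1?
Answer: 67081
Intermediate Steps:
F(n) = -1 + 4*n
S = 234 (S = 9*(12 + 14) = 9*26 = 234)
p = 25 (p = ((-1 + 4*(-2)) + 4)² = ((-1 - 8) + 4)² = (-9 + 4)² = (-5)² = 25)
(S + p)² = (234 + 25)² = 259² = 67081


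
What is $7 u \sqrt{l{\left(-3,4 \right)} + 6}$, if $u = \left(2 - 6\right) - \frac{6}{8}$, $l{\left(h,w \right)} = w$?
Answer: $- \frac{133 \sqrt{10}}{4} \approx -105.15$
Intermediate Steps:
$u = - \frac{19}{4}$ ($u = \left(2 - 6\right) - \frac{3}{4} = -4 - \frac{3}{4} = - \frac{19}{4} \approx -4.75$)
$7 u \sqrt{l{\left(-3,4 \right)} + 6} = 7 \left(- \frac{19}{4}\right) \sqrt{4 + 6} = - \frac{133 \sqrt{10}}{4}$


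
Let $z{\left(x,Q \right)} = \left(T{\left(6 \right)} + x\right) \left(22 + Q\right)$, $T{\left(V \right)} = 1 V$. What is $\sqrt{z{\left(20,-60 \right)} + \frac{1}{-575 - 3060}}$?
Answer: $\frac{23 i \sqrt{24678015}}{3635} \approx 31.432 i$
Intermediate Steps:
$T{\left(V \right)} = V$
$z{\left(x,Q \right)} = \left(6 + x\right) \left(22 + Q\right)$
$\sqrt{z{\left(20,-60 \right)} + \frac{1}{-575 - 3060}} = \sqrt{\left(132 + 6 \left(-60\right) + 22 \cdot 20 - 1200\right) + \frac{1}{-575 - 3060}} = \sqrt{\left(132 - 360 + 440 - 1200\right) + \frac{1}{-3635}} = \sqrt{-988 - \frac{1}{3635}} = \sqrt{- \frac{3591381}{3635}} = \frac{23 i \sqrt{24678015}}{3635}$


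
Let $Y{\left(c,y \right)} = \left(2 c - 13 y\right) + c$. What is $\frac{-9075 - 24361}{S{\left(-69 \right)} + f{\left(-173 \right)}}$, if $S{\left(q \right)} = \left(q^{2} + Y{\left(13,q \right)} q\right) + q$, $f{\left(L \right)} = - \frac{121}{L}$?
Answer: $\frac{444956}{797015} \approx 0.55828$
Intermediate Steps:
$Y{\left(c,y \right)} = - 13 y + 3 c$ ($Y{\left(c,y \right)} = \left(- 13 y + 2 c\right) + c = - 13 y + 3 c$)
$S{\left(q \right)} = q + q^{2} + q \left(39 - 13 q\right)$ ($S{\left(q \right)} = \left(q^{2} + \left(- 13 q + 3 \cdot 13\right) q\right) + q = \left(q^{2} + \left(- 13 q + 39\right) q\right) + q = \left(q^{2} + \left(39 - 13 q\right) q\right) + q = \left(q^{2} + q \left(39 - 13 q\right)\right) + q = q + q^{2} + q \left(39 - 13 q\right)$)
$\frac{-9075 - 24361}{S{\left(-69 \right)} + f{\left(-173 \right)}} = \frac{-9075 - 24361}{4 \left(-69\right) \left(10 - -207\right) - \frac{121}{-173}} = - \frac{33436}{4 \left(-69\right) \left(10 + 207\right) - - \frac{121}{173}} = - \frac{33436}{4 \left(-69\right) 217 + \frac{121}{173}} = - \frac{33436}{-59892 + \frac{121}{173}} = - \frac{33436}{- \frac{10361195}{173}} = \left(-33436\right) \left(- \frac{173}{10361195}\right) = \frac{444956}{797015}$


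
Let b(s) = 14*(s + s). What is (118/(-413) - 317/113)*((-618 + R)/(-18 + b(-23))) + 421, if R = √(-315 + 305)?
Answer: 109471136/261821 + 2445*I*√10/523642 ≈ 418.11 + 0.014765*I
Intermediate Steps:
R = I*√10 (R = √(-10) = I*√10 ≈ 3.1623*I)
b(s) = 28*s (b(s) = 14*(2*s) = 28*s)
(118/(-413) - 317/113)*((-618 + R)/(-18 + b(-23))) + 421 = (118/(-413) - 317/113)*((-618 + I*√10)/(-18 + 28*(-23))) + 421 = (118*(-1/413) - 317*1/113)*((-618 + I*√10)/(-18 - 644)) + 421 = (-2/7 - 317/113)*((-618 + I*√10)/(-662)) + 421 = -2445*(-618 + I*√10)*(-1)/(791*662) + 421 = -2445*(309/331 - I*√10/662)/791 + 421 = (-755505/261821 + 2445*I*√10/523642) + 421 = 109471136/261821 + 2445*I*√10/523642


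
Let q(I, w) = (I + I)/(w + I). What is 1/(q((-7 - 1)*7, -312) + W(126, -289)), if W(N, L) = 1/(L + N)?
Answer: 3749/1118 ≈ 3.3533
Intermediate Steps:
q(I, w) = 2*I/(I + w) (q(I, w) = (2*I)/(I + w) = 2*I/(I + w))
1/(q((-7 - 1)*7, -312) + W(126, -289)) = 1/(2*((-7 - 1)*7)/((-7 - 1)*7 - 312) + 1/(-289 + 126)) = 1/(2*(-8*7)/(-8*7 - 312) + 1/(-163)) = 1/(2*(-56)/(-56 - 312) - 1/163) = 1/(2*(-56)/(-368) - 1/163) = 1/(2*(-56)*(-1/368) - 1/163) = 1/(7/23 - 1/163) = 1/(1118/3749) = 3749/1118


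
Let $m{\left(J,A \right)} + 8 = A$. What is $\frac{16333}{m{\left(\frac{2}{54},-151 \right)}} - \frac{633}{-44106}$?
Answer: $- \frac{240094217}{2337618} \approx -102.71$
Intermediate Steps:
$m{\left(J,A \right)} = -8 + A$
$\frac{16333}{m{\left(\frac{2}{54},-151 \right)}} - \frac{633}{-44106} = \frac{16333}{-8 - 151} - \frac{633}{-44106} = \frac{16333}{-159} - - \frac{211}{14702} = 16333 \left(- \frac{1}{159}\right) + \frac{211}{14702} = - \frac{16333}{159} + \frac{211}{14702} = - \frac{240094217}{2337618}$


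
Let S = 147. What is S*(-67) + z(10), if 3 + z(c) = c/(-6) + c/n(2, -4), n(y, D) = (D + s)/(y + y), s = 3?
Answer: -29681/3 ≈ -9893.7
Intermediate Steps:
n(y, D) = (3 + D)/(2*y) (n(y, D) = (D + 3)/(y + y) = (3 + D)/((2*y)) = (3 + D)*(1/(2*y)) = (3 + D)/(2*y))
z(c) = -3 - 25*c/6 (z(c) = -3 + (c/(-6) + c/(((½)*(3 - 4)/2))) = -3 + (c*(-⅙) + c/(((½)*(½)*(-1)))) = -3 + (-c/6 + c/(-¼)) = -3 + (-c/6 + c*(-4)) = -3 + (-c/6 - 4*c) = -3 - 25*c/6)
S*(-67) + z(10) = 147*(-67) + (-3 - 25/6*10) = -9849 + (-3 - 125/3) = -9849 - 134/3 = -29681/3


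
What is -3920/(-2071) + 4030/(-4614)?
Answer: 4870375/4777797 ≈ 1.0194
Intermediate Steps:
-3920/(-2071) + 4030/(-4614) = -3920*(-1/2071) + 4030*(-1/4614) = 3920/2071 - 2015/2307 = 4870375/4777797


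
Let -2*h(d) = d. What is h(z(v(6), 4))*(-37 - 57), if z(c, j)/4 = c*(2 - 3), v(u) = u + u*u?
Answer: -7896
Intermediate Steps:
v(u) = u + u²
z(c, j) = -4*c (z(c, j) = 4*(c*(2 - 3)) = 4*(c*(-1)) = 4*(-c) = -4*c)
h(d) = -d/2
h(z(v(6), 4))*(-37 - 57) = (-(-2)*6*(1 + 6))*(-37 - 57) = -(-2)*6*7*(-94) = -(-2)*42*(-94) = -½*(-168)*(-94) = 84*(-94) = -7896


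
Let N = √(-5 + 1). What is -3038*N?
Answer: -6076*I ≈ -6076.0*I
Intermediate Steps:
N = 2*I (N = √(-4) = 2*I ≈ 2.0*I)
-3038*N = -3038*2*I = -6076*I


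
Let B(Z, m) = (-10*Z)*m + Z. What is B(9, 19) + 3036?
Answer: 1335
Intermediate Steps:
B(Z, m) = Z - 10*Z*m (B(Z, m) = -10*Z*m + Z = Z - 10*Z*m)
B(9, 19) + 3036 = 9*(1 - 10*19) + 3036 = 9*(1 - 190) + 3036 = 9*(-189) + 3036 = -1701 + 3036 = 1335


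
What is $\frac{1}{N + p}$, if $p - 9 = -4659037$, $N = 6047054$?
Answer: $\frac{1}{1388026} \approx 7.2045 \cdot 10^{-7}$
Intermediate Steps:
$p = -4659028$ ($p = 9 - 4659037 = -4659028$)
$\frac{1}{N + p} = \frac{1}{6047054 - 4659028} = \frac{1}{1388026}$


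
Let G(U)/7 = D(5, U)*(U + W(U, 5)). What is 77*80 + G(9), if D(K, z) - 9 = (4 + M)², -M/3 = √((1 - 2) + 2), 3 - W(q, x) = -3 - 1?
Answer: 7280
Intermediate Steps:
W(q, x) = 7 (W(q, x) = 3 - (-3 - 1) = 3 - 1*(-4) = 3 + 4 = 7)
M = -3 (M = -3*√((1 - 2) + 2) = -3*√(-1 + 2) = -3*√1 = -3*1 = -3)
D(K, z) = 10 (D(K, z) = 9 + (4 - 3)² = 9 + 1² = 9 + 1 = 10)
G(U) = 490 + 70*U (G(U) = 7*(10*(U + 7)) = 7*(10*(7 + U)) = 7*(70 + 10*U) = 490 + 70*U)
77*80 + G(9) = 77*80 + (490 + 70*9) = 6160 + (490 + 630) = 6160 + 1120 = 7280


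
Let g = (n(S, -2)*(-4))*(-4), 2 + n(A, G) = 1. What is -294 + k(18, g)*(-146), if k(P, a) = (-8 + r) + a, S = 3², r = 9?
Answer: 1896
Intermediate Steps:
S = 9
n(A, G) = -1 (n(A, G) = -2 + 1 = -1)
g = -16 (g = -1*(-4)*(-4) = 4*(-4) = -16)
k(P, a) = 1 + a (k(P, a) = (-8 + 9) + a = 1 + a)
-294 + k(18, g)*(-146) = -294 + (1 - 16)*(-146) = -294 - 15*(-146) = -294 + 2190 = 1896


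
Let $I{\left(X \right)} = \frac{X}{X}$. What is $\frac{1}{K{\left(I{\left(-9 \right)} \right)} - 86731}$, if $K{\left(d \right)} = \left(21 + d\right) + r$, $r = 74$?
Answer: $- \frac{1}{86635} \approx -1.1543 \cdot 10^{-5}$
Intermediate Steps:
$I{\left(X \right)} = 1$
$K{\left(d \right)} = 95 + d$ ($K{\left(d \right)} = \left(21 + d\right) + 74 = 95 + d$)
$\frac{1}{K{\left(I{\left(-9 \right)} \right)} - 86731} = \frac{1}{\left(95 + 1\right) - 86731} = \frac{1}{96 - 86731} = \frac{1}{-86635} = - \frac{1}{86635}$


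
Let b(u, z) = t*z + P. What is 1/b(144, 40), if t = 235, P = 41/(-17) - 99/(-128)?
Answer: 2176/20450835 ≈ 0.00010640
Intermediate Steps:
P = -3565/2176 (P = 41*(-1/17) - 99*(-1/128) = -41/17 + 99/128 = -3565/2176 ≈ -1.6383)
b(u, z) = -3565/2176 + 235*z (b(u, z) = 235*z - 3565/2176 = -3565/2176 + 235*z)
1/b(144, 40) = 1/(-3565/2176 + 235*40) = 1/(-3565/2176 + 9400) = 1/(20450835/2176) = 2176/20450835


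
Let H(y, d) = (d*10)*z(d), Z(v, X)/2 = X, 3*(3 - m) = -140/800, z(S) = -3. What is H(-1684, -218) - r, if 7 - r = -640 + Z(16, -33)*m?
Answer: 113823/20 ≈ 5691.1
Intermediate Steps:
m = 367/120 (m = 3 - (-140)/(3*800) = 3 - ⅓*(-7/40) = 3 + 7/120 = 367/120 ≈ 3.0583)
Z(v, X) = 2*X
H(y, d) = -30*d (H(y, d) = (d*10)*(-3) = (10*d)*(-3) = -30*d)
r = 16977/20 (r = 7 - (-640 + (2*(-33))*(367/120)) = 7 - (-640 - 66*367/120) = 7 - (-640 - 4037/20) = 7 - 1*(-16837/20) = 7 + 16837/20 = 16977/20 ≈ 848.85)
H(-1684, -218) - r = -30*(-218) - 1*16977/20 = 6540 - 16977/20 = 113823/20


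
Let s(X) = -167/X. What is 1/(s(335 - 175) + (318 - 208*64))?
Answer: -160/2079207 ≈ -7.6952e-5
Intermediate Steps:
1/(s(335 - 175) + (318 - 208*64)) = 1/(-167/(335 - 175) + (318 - 208*64)) = 1/(-167/160 + (318 - 13312)) = 1/(-167*1/160 - 12994) = 1/(-167/160 - 12994) = 1/(-2079207/160) = -160/2079207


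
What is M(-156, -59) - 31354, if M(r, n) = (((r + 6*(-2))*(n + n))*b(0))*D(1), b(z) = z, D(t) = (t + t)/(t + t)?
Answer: -31354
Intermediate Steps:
D(t) = 1 (D(t) = (2*t)/((2*t)) = (2*t)*(1/(2*t)) = 1)
M(r, n) = 0 (M(r, n) = (((r + 6*(-2))*(n + n))*0)*1 = (((r - 12)*(2*n))*0)*1 = (((-12 + r)*(2*n))*0)*1 = ((2*n*(-12 + r))*0)*1 = 0*1 = 0)
M(-156, -59) - 31354 = 0 - 31354 = -31354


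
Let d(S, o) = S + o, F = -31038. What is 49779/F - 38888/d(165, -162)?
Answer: -402385027/31038 ≈ -12964.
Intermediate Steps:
49779/F - 38888/d(165, -162) = 49779/(-31038) - 38888/(165 - 162) = 49779*(-1/31038) - 38888/3 = -16593/10346 - 38888*1/3 = -16593/10346 - 38888/3 = -402385027/31038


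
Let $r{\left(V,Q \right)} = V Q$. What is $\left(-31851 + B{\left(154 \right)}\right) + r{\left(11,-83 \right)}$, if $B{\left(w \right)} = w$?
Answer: $-32610$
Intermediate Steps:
$r{\left(V,Q \right)} = Q V$
$\left(-31851 + B{\left(154 \right)}\right) + r{\left(11,-83 \right)} = \left(-31851 + 154\right) - 913 = -31697 - 913 = -32610$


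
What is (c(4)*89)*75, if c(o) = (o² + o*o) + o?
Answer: 240300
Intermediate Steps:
c(o) = o + 2*o² (c(o) = (o² + o²) + o = 2*o² + o = o + 2*o²)
(c(4)*89)*75 = ((4*(1 + 2*4))*89)*75 = ((4*(1 + 8))*89)*75 = ((4*9)*89)*75 = (36*89)*75 = 3204*75 = 240300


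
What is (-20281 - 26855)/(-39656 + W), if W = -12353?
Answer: 47136/52009 ≈ 0.90630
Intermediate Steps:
(-20281 - 26855)/(-39656 + W) = (-20281 - 26855)/(-39656 - 12353) = -47136/(-52009) = -47136*(-1/52009) = 47136/52009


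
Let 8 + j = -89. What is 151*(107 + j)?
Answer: 1510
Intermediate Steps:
j = -97 (j = -8 - 89 = -97)
151*(107 + j) = 151*(107 - 97) = 151*10 = 1510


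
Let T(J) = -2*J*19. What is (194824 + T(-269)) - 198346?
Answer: 6700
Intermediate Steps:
T(J) = -38*J
(194824 + T(-269)) - 198346 = (194824 - 38*(-269)) - 198346 = (194824 + 10222) - 198346 = 205046 - 198346 = 6700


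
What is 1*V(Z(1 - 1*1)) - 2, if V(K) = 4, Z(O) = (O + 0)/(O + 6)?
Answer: 2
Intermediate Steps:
Z(O) = O/(6 + O)
1*V(Z(1 - 1*1)) - 2 = 1*4 - 2 = 4 - 2 = 2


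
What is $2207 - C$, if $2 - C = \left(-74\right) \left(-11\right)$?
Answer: $3019$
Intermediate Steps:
$C = -812$ ($C = 2 - \left(-74\right) \left(-11\right) = 2 - 814 = -812$)
$2207 - C = 2207 - -812 = 2207 + 812 = 3019$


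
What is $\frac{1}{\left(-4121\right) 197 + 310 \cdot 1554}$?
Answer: $- \frac{1}{330097} \approx -3.0294 \cdot 10^{-6}$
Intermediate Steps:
$\frac{1}{\left(-4121\right) 197 + 310 \cdot 1554} = \frac{1}{-811837 + 481740} = \frac{1}{-330097} = - \frac{1}{330097}$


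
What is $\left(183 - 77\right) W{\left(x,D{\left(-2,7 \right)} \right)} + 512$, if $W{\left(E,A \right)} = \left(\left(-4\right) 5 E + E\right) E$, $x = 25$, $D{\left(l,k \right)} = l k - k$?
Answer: $-1258238$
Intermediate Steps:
$D{\left(l,k \right)} = - k + k l$ ($D{\left(l,k \right)} = k l - k = - k + k l$)
$W{\left(E,A \right)} = - 19 E^{2}$ ($W{\left(E,A \right)} = \left(- 20 E + E\right) E = - 19 E E = - 19 E^{2}$)
$\left(183 - 77\right) W{\left(x,D{\left(-2,7 \right)} \right)} + 512 = \left(183 - 77\right) \left(- 19 \cdot 25^{2}\right) + 512 = \left(183 - 77\right) \left(\left(-19\right) 625\right) + 512 = 106 \left(-11875\right) + 512 = -1258750 + 512 = -1258238$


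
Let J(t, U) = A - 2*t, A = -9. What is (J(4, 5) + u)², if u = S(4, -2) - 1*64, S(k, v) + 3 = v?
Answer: 7396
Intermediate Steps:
S(k, v) = -3 + v
J(t, U) = -9 - 2*t
u = -69 (u = (-3 - 2) - 1*64 = -5 - 64 = -69)
(J(4, 5) + u)² = ((-9 - 2*4) - 69)² = ((-9 - 8) - 69)² = (-17 - 69)² = (-86)² = 7396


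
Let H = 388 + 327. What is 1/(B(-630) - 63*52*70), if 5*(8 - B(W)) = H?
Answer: -1/229455 ≈ -4.3582e-6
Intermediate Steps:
H = 715
B(W) = -135 (B(W) = 8 - 1/5*715 = 8 - 143 = -135)
1/(B(-630) - 63*52*70) = 1/(-135 - 63*52*70) = 1/(-135 - 3276*70) = 1/(-135 - 229320) = 1/(-229455) = -1/229455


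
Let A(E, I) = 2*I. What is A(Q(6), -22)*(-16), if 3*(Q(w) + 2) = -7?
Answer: 704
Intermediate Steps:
Q(w) = -13/3 (Q(w) = -2 + (⅓)*(-7) = -2 - 7/3 = -13/3)
A(Q(6), -22)*(-16) = (2*(-22))*(-16) = -44*(-16) = 704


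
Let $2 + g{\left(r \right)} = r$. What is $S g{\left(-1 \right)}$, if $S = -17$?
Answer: $51$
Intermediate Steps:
$g{\left(r \right)} = -2 + r$
$S g{\left(-1 \right)} = - 17 \left(-2 - 1\right) = \left(-17\right) \left(-3\right) = 51$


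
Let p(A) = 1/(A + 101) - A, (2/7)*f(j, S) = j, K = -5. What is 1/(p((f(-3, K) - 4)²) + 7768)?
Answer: 4980/37637611 ≈ 0.00013231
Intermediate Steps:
f(j, S) = 7*j/2
p(A) = 1/(101 + A) - A
1/(p((f(-3, K) - 4)²) + 7768) = 1/((1 - (((7/2)*(-3) - 4)²)² - 101*((7/2)*(-3) - 4)²)/(101 + ((7/2)*(-3) - 4)²) + 7768) = 1/((1 - ((-21/2 - 4)²)² - 101*(-21/2 - 4)²)/(101 + (-21/2 - 4)²) + 7768) = 1/((1 - ((-29/2)²)² - 101*(-29/2)²)/(101 + (-29/2)²) + 7768) = 1/((1 - (841/4)² - 101*841/4)/(101 + 841/4) + 7768) = 1/((1 - 1*707281/16 - 84941/4)/(1245/4) + 7768) = 1/(4*(1 - 707281/16 - 84941/4)/1245 + 7768) = 1/((4/1245)*(-1047029/16) + 7768) = 1/(-1047029/4980 + 7768) = 1/(37637611/4980) = 4980/37637611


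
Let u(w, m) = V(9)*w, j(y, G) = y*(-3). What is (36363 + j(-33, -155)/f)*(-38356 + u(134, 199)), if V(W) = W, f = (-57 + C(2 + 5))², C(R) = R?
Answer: -67544346057/50 ≈ -1.3509e+9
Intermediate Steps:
f = 2500 (f = (-57 + (2 + 5))² = (-57 + 7)² = (-50)² = 2500)
j(y, G) = -3*y
u(w, m) = 9*w
(36363 + j(-33, -155)/f)*(-38356 + u(134, 199)) = (36363 - 3*(-33)/2500)*(-38356 + 9*134) = (36363 + 99*(1/2500))*(-38356 + 1206) = (36363 + 99/2500)*(-37150) = (90907599/2500)*(-37150) = -67544346057/50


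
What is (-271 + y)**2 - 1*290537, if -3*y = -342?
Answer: -265888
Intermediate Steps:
y = 114 (y = -1/3*(-342) = 114)
(-271 + y)**2 - 1*290537 = (-271 + 114)**2 - 1*290537 = (-157)**2 - 290537 = 24649 - 290537 = -265888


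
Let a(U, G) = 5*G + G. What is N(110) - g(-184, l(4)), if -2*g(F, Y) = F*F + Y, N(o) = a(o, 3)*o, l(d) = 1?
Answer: 37817/2 ≈ 18909.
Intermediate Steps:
a(U, G) = 6*G
N(o) = 18*o (N(o) = (6*3)*o = 18*o)
g(F, Y) = -Y/2 - F**2/2 (g(F, Y) = -(F*F + Y)/2 = -(F**2 + Y)/2 = -(Y + F**2)/2 = -Y/2 - F**2/2)
N(110) - g(-184, l(4)) = 18*110 - (-1/2*1 - 1/2*(-184)**2) = 1980 - (-1/2 - 1/2*33856) = 1980 - (-1/2 - 16928) = 1980 - 1*(-33857/2) = 1980 + 33857/2 = 37817/2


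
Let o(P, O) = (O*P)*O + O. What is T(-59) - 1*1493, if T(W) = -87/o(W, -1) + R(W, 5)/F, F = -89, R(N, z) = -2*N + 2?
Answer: -2657359/1780 ≈ -1492.9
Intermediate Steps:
R(N, z) = 2 - 2*N
o(P, O) = O + P*O**2 (o(P, O) = P*O**2 + O = O + P*O**2)
T(W) = -2/89 - 87/(-1 + W) + 2*W/89 (T(W) = -87*(-1/(1 - W)) + (2 - 2*W)/(-89) = -87/(-1 + W) + (2 - 2*W)*(-1/89) = -87/(-1 + W) + (-2/89 + 2*W/89) = -2/89 - 87/(-1 + W) + 2*W/89)
T(-59) - 1*1493 = (-7743 + 2*(-1 - 59)**2)/(89*(-1 - 59)) - 1*1493 = (1/89)*(-7743 + 2*(-60)**2)/(-60) - 1493 = (1/89)*(-1/60)*(-7743 + 2*3600) - 1493 = (1/89)*(-1/60)*(-7743 + 7200) - 1493 = (1/89)*(-1/60)*(-543) - 1493 = 181/1780 - 1493 = -2657359/1780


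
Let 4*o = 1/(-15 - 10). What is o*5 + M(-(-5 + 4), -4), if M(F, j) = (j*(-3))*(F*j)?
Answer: -961/20 ≈ -48.050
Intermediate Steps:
o = -1/100 (o = 1/(4*(-15 - 10)) = (¼)/(-25) = (¼)*(-1/25) = -1/100 ≈ -0.010000)
M(F, j) = -3*F*j² (M(F, j) = (-3*j)*(F*j) = -3*F*j²)
o*5 + M(-(-5 + 4), -4) = -1/100*5 - 3*(-(-5 + 4))*(-4)² = -1/20 - 3*(-1*(-1))*16 = -1/20 - 3*1*16 = -1/20 - 48 = -961/20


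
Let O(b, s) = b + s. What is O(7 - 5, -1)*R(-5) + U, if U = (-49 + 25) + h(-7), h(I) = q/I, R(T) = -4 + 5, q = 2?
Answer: -163/7 ≈ -23.286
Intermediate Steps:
R(T) = 1
h(I) = 2/I
U = -170/7 (U = (-49 + 25) + 2/(-7) = -24 + 2*(-⅐) = -24 - 2/7 = -170/7 ≈ -24.286)
O(7 - 5, -1)*R(-5) + U = ((7 - 5) - 1)*1 - 170/7 = (2 - 1)*1 - 170/7 = 1*1 - 170/7 = 1 - 170/7 = -163/7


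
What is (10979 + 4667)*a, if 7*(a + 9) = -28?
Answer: -203398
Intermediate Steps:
a = -13 (a = -9 + (⅐)*(-28) = -9 - 4 = -13)
(10979 + 4667)*a = (10979 + 4667)*(-13) = 15646*(-13) = -203398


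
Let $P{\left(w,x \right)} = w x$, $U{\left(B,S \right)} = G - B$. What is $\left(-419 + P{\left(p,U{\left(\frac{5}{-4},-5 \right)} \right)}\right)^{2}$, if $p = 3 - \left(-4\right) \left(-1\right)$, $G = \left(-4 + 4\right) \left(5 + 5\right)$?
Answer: $\frac{2825761}{16} \approx 1.7661 \cdot 10^{5}$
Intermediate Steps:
$G = 0$ ($G = 0 \cdot 10 = 0$)
$p = -1$ ($p = 3 - 4 = -1$)
$U{\left(B,S \right)} = - B$ ($U{\left(B,S \right)} = 0 - B = - B$)
$\left(-419 + P{\left(p,U{\left(\frac{5}{-4},-5 \right)} \right)}\right)^{2} = \left(-419 - - \frac{5}{-4}\right)^{2} = \left(-419 - - \frac{5 \left(-1\right)}{4}\right)^{2} = \left(-419 - \left(-1\right) \left(- \frac{5}{4}\right)\right)^{2} = \left(-419 - \frac{5}{4}\right)^{2} = \left(- \frac{1681}{4}\right)^{2} = \frac{2825761}{16}$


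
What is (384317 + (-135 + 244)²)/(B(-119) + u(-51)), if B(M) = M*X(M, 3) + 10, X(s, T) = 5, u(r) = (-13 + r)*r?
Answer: 132066/893 ≈ 147.89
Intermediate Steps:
u(r) = r*(-13 + r)
B(M) = 10 + 5*M (B(M) = M*5 + 10 = 5*M + 10 = 10 + 5*M)
(384317 + (-135 + 244)²)/(B(-119) + u(-51)) = (384317 + (-135 + 244)²)/((10 + 5*(-119)) - 51*(-13 - 51)) = (384317 + 109²)/((10 - 595) - 51*(-64)) = (384317 + 11881)/(-585 + 3264) = 396198/2679 = 396198*(1/2679) = 132066/893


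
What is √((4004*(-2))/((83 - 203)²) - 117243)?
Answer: I*√422076802/60 ≈ 342.41*I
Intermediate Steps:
√((4004*(-2))/((83 - 203)²) - 117243) = √(-8008/((-120)²) - 117243) = √(-8008/14400 - 117243) = √(-8008*1/14400 - 117243) = √(-1001/1800 - 117243) = √(-211038401/1800) = I*√422076802/60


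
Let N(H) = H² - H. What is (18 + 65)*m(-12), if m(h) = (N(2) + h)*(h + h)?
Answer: 19920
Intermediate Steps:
m(h) = 2*h*(2 + h) (m(h) = (2*(-1 + 2) + h)*(h + h) = (2*1 + h)*(2*h) = (2 + h)*(2*h) = 2*h*(2 + h))
(18 + 65)*m(-12) = (18 + 65)*(2*(-12)*(2 - 12)) = 83*(2*(-12)*(-10)) = 83*240 = 19920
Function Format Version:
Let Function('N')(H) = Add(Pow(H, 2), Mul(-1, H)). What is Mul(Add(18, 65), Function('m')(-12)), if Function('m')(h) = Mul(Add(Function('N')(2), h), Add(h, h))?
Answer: 19920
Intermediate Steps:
Function('m')(h) = Mul(2, h, Add(2, h)) (Function('m')(h) = Mul(Add(Mul(2, Add(-1, 2)), h), Add(h, h)) = Mul(Add(Mul(2, 1), h), Mul(2, h)) = Mul(Add(2, h), Mul(2, h)) = Mul(2, h, Add(2, h)))
Mul(Add(18, 65), Function('m')(-12)) = Mul(Add(18, 65), Mul(2, -12, Add(2, -12))) = Mul(83, Mul(2, -12, -10)) = Mul(83, 240) = 19920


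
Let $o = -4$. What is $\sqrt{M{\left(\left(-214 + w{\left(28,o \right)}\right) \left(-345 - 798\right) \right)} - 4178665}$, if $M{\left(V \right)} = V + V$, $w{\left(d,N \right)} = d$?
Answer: $i \sqrt{3753469} \approx 1937.4 i$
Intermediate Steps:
$M{\left(V \right)} = 2 V$
$\sqrt{M{\left(\left(-214 + w{\left(28,o \right)}\right) \left(-345 - 798\right) \right)} - 4178665} = \sqrt{2 \left(-214 + 28\right) \left(-345 - 798\right) - 4178665} = \sqrt{2 \left(\left(-186\right) \left(-1143\right)\right) - 4178665} = \sqrt{2 \cdot 212598 - 4178665} = \sqrt{425196 - 4178665} = \sqrt{-3753469} = i \sqrt{3753469}$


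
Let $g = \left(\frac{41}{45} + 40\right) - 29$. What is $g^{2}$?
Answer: $\frac{287296}{2025} \approx 141.87$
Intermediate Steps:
$g = \frac{536}{45}$ ($g = \left(41 \cdot \frac{1}{45} + 40\right) - 29 = \left(\frac{41}{45} + 40\right) - 29 = \frac{1841}{45} - 29 = \frac{536}{45} \approx 11.911$)
$g^{2} = \left(\frac{536}{45}\right)^{2} = \frac{287296}{2025}$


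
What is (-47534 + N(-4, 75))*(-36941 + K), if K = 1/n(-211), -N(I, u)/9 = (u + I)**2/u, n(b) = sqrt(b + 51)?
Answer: 44457496093/25 + 1203473*I*sqrt(10)/1000 ≈ 1.7783e+9 + 3805.7*I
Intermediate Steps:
n(b) = sqrt(51 + b)
N(I, u) = -9*(I + u)**2/u (N(I, u) = -9*(u + I)**2/u = -9*(I + u)**2/u)
K = -I*sqrt(10)/40 (K = 1/(sqrt(51 - 211)) = 1/(sqrt(-160)) = 1/(4*I*sqrt(10)) = -I*sqrt(10)/40 ≈ -0.079057*I)
(-47534 + N(-4, 75))*(-36941 + K) = (-47534 - 9*(-4 + 75)**2/75)*(-36941 - I*sqrt(10)/40) = (-47534 - 9*1/75*71**2)*(-36941 - I*sqrt(10)/40) = (-47534 - 9*1/75*5041)*(-36941 - I*sqrt(10)/40) = (-47534 - 15123/25)*(-36941 - I*sqrt(10)/40) = -1203473*(-36941 - I*sqrt(10)/40)/25 = 44457496093/25 + 1203473*I*sqrt(10)/1000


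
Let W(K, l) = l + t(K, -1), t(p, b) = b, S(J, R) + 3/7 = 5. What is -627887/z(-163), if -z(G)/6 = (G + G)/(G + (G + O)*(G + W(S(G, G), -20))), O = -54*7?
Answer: -20800012649/652 ≈ -3.1902e+7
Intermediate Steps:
S(J, R) = 32/7 (S(J, R) = -3/7 + 5 = 32/7)
O = -378
W(K, l) = -1 + l (W(K, l) = l - 1 = -1 + l)
z(G) = -12*G/(G + (-378 + G)*(-21 + G)) (z(G) = -6*(G + G)/(G + (G - 378)*(G + (-1 - 20))) = -6*2*G/(G + (-378 + G)*(G - 21)) = -6*2*G/(G + (-378 + G)*(-21 + G)) = -12*G/(G + (-378 + G)*(-21 + G)))
-627887/z(-163) = -627887/((-12*(-163)/(7938 + (-163)² - 398*(-163)))) = -627887/((-12*(-163)/(7938 + 26569 + 64874))) = -627887/((-12*(-163)/99381)) = -627887/((-12*(-163)*1/99381)) = -627887/652/33127 = -627887*33127/652 = -20800012649/652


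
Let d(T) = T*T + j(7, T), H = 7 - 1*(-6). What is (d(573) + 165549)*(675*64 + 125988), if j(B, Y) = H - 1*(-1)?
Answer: 83560599696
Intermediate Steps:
H = 13 (H = 7 + 6 = 13)
j(B, Y) = 14 (j(B, Y) = 13 - 1*(-1) = 13 + 1 = 14)
d(T) = 14 + T² (d(T) = T*T + 14 = T² + 14 = 14 + T²)
(d(573) + 165549)*(675*64 + 125988) = ((14 + 573²) + 165549)*(675*64 + 125988) = ((14 + 328329) + 165549)*(43200 + 125988) = (328343 + 165549)*169188 = 493892*169188 = 83560599696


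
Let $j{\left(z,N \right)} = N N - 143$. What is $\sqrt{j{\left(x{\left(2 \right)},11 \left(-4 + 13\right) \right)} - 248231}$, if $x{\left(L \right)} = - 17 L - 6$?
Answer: $i \sqrt{238573} \approx 488.44 i$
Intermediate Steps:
$x{\left(L \right)} = -6 - 17 L$
$j{\left(z,N \right)} = -143 + N^{2}$ ($j{\left(z,N \right)} = N^{2} - 143 = -143 + N^{2}$)
$\sqrt{j{\left(x{\left(2 \right)},11 \left(-4 + 13\right) \right)} - 248231} = \sqrt{\left(-143 + \left(11 \left(-4 + 13\right)\right)^{2}\right) - 248231} = \sqrt{\left(-143 + \left(11 \cdot 9\right)^{2}\right) - 248231} = \sqrt{\left(-143 + 99^{2}\right) - 248231} = \sqrt{\left(-143 + 9801\right) - 248231} = \sqrt{9658 - 248231} = \sqrt{-238573} = i \sqrt{238573}$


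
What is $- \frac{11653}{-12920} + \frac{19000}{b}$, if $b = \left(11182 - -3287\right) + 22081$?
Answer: $\frac{789879}{555560} \approx 1.4218$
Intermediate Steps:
$b = 36550$ ($b = \left(11182 + 3287\right) + 22081 = 14469 + 22081 = 36550$)
$- \frac{11653}{-12920} + \frac{19000}{b} = - \frac{11653}{-12920} + \frac{19000}{36550} = \left(-11653\right) \left(- \frac{1}{12920}\right) + 19000 \cdot \frac{1}{36550} = \frac{11653}{12920} + \frac{380}{731} = \frac{789879}{555560}$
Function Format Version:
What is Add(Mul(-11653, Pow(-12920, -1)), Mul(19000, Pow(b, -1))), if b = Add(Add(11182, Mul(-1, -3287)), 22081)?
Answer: Rational(789879, 555560) ≈ 1.4218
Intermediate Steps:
b = 36550 (b = Add(Add(11182, 3287), 22081) = Add(14469, 22081) = 36550)
Add(Mul(-11653, Pow(-12920, -1)), Mul(19000, Pow(b, -1))) = Add(Mul(-11653, Pow(-12920, -1)), Mul(19000, Pow(36550, -1))) = Add(Mul(-11653, Rational(-1, 12920)), Mul(19000, Rational(1, 36550))) = Add(Rational(11653, 12920), Rational(380, 731)) = Rational(789879, 555560)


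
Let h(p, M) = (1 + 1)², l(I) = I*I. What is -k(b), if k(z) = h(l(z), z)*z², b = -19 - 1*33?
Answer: -10816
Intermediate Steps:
l(I) = I²
b = -52 (b = -19 - 33 = -52)
h(p, M) = 4 (h(p, M) = 2² = 4)
k(z) = 4*z²
-k(b) = -4*(-52)² = -4*2704 = -1*10816 = -10816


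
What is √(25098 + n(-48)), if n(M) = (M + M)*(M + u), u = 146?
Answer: √15690 ≈ 125.26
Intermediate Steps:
n(M) = 2*M*(146 + M) (n(M) = (M + M)*(M + 146) = (2*M)*(146 + M) = 2*M*(146 + M))
√(25098 + n(-48)) = √(25098 + 2*(-48)*(146 - 48)) = √(25098 + 2*(-48)*98) = √(25098 - 9408) = √15690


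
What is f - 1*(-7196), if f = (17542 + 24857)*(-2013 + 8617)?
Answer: 280010192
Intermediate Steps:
f = 280002996 (f = 42399*6604 = 280002996)
f - 1*(-7196) = 280002996 - 1*(-7196) = 280002996 + 7196 = 280010192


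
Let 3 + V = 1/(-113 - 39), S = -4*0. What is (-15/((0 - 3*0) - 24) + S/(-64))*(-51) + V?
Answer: -2651/76 ≈ -34.882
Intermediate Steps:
S = 0
V = -457/152 (V = -3 + 1/(-113 - 39) = -3 + 1/(-152) = -3 - 1/152 = -457/152 ≈ -3.0066)
(-15/((0 - 3*0) - 24) + S/(-64))*(-51) + V = (-15/((0 - 3*0) - 24) + 0/(-64))*(-51) - 457/152 = (-15/((0 + 0) - 24) + 0*(-1/64))*(-51) - 457/152 = (-15/(0 - 24) + 0)*(-51) - 457/152 = (-15/(-24) + 0)*(-51) - 457/152 = (-15*(-1/24) + 0)*(-51) - 457/152 = (5/8 + 0)*(-51) - 457/152 = (5/8)*(-51) - 457/152 = -255/8 - 457/152 = -2651/76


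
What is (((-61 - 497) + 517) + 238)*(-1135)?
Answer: -223595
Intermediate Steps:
(((-61 - 497) + 517) + 238)*(-1135) = ((-558 + 517) + 238)*(-1135) = (-41 + 238)*(-1135) = 197*(-1135) = -223595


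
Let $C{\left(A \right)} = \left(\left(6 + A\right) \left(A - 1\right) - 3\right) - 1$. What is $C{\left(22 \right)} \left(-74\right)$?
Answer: $-43216$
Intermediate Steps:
$C{\left(A \right)} = -4 + \left(-1 + A\right) \left(6 + A\right)$ ($C{\left(A \right)} = \left(\left(6 + A\right) \left(-1 + A\right) - 3\right) - 1 = \left(\left(-1 + A\right) \left(6 + A\right) - 3\right) - 1 = \left(-3 + \left(-1 + A\right) \left(6 + A\right)\right) - 1 = -4 + \left(-1 + A\right) \left(6 + A\right)$)
$C{\left(22 \right)} \left(-74\right) = \left(-10 + 22^{2} + 5 \cdot 22\right) \left(-74\right) = \left(-10 + 484 + 110\right) \left(-74\right) = 584 \left(-74\right) = -43216$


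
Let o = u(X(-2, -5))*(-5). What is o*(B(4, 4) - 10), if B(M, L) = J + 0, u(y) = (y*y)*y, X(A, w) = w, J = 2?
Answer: -5000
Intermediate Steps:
u(y) = y³ (u(y) = y²*y = y³)
B(M, L) = 2 (B(M, L) = 2 + 0 = 2)
o = 625 (o = (-5)³*(-5) = -125*(-5) = 625)
o*(B(4, 4) - 10) = 625*(2 - 10) = 625*(-8) = -5000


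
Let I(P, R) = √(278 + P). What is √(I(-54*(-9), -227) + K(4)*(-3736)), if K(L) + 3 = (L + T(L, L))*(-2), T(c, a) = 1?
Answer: √(48568 + 2*√191) ≈ 220.44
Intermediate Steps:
K(L) = -5 - 2*L (K(L) = -3 + (L + 1)*(-2) = -3 + (1 + L)*(-2) = -3 + (-2 - 2*L) = -5 - 2*L)
√(I(-54*(-9), -227) + K(4)*(-3736)) = √(√(278 - 54*(-9)) + (-5 - 2*4)*(-3736)) = √(√(278 + 486) + (-5 - 8)*(-3736)) = √(√764 - 13*(-3736)) = √(2*√191 + 48568) = √(48568 + 2*√191)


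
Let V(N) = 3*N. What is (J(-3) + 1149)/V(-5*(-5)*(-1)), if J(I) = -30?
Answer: -373/25 ≈ -14.920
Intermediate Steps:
(J(-3) + 1149)/V(-5*(-5)*(-1)) = (-30 + 1149)/((3*(-5*(-5)*(-1)))) = 1119/(3*(25*(-1))) = 1119/(3*(-25)) = 1119/(-75) = -1/75*1119 = -373/25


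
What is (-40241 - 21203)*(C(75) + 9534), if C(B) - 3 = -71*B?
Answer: -258802128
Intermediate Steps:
C(B) = 3 - 71*B
(-40241 - 21203)*(C(75) + 9534) = (-40241 - 21203)*((3 - 71*75) + 9534) = -61444*((3 - 5325) + 9534) = -61444*(-5322 + 9534) = -61444*4212 = -258802128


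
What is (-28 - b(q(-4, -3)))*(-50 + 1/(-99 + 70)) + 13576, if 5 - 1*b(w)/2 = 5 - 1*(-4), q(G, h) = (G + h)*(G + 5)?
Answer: 422724/29 ≈ 14577.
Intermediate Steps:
q(G, h) = (5 + G)*(G + h) (q(G, h) = (G + h)*(5 + G) = (5 + G)*(G + h))
b(w) = -8 (b(w) = 10 - 2*(5 - 1*(-4)) = 10 - 2*(5 + 4) = 10 - 2*9 = 10 - 18 = -8)
(-28 - b(q(-4, -3)))*(-50 + 1/(-99 + 70)) + 13576 = (-28 - 1*(-8))*(-50 + 1/(-99 + 70)) + 13576 = (-28 + 8)*(-50 + 1/(-29)) + 13576 = -20*(-50 - 1/29) + 13576 = -20*(-1451/29) + 13576 = 29020/29 + 13576 = 422724/29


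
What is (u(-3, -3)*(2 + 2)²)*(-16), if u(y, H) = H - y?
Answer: 0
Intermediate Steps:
(u(-3, -3)*(2 + 2)²)*(-16) = ((-3 - 1*(-3))*(2 + 2)²)*(-16) = ((-3 + 3)*4²)*(-16) = (0*16)*(-16) = 0*(-16) = 0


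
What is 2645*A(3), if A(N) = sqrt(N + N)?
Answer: 2645*sqrt(6) ≈ 6478.9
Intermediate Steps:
A(N) = sqrt(2)*sqrt(N) (A(N) = sqrt(2*N) = sqrt(2)*sqrt(N))
2645*A(3) = 2645*(sqrt(2)*sqrt(3)) = 2645*sqrt(6)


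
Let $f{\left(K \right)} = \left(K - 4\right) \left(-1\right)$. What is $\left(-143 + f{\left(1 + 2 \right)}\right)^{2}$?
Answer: $20164$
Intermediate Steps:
$f{\left(K \right)} = 4 - K$ ($f{\left(K \right)} = \left(-4 + K\right) \left(-1\right) = 4 - K$)
$\left(-143 + f{\left(1 + 2 \right)}\right)^{2} = \left(-143 + \left(4 - \left(1 + 2\right)\right)\right)^{2} = \left(-143 + \left(4 - 3\right)\right)^{2} = \left(-143 + 1\right)^{2} = \left(-142\right)^{2} = 20164$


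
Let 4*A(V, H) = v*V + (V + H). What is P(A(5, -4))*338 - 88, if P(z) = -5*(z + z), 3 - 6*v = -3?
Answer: -5158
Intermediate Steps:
v = 1 (v = 1/2 - 1/6*(-3) = 1/2 + 1/2 = 1)
A(V, H) = V/2 + H/4 (A(V, H) = (1*V + (V + H))/4 = (V + (H + V))/4 = (H + 2*V)/4 = V/2 + H/4)
P(z) = -10*z
P(A(5, -4))*338 - 88 = -10*((1/2)*5 + (1/4)*(-4))*338 - 88 = -10*(5/2 - 1)*338 - 88 = -10*3/2*338 - 88 = -15*338 - 88 = -5070 - 88 = -5158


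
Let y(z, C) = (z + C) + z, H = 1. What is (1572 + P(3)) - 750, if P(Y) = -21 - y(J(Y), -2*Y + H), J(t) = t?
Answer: 800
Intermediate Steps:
y(z, C) = C + 2*z (y(z, C) = (C + z) + z = C + 2*z)
P(Y) = -22 (P(Y) = -21 - ((-2*Y + 1) + 2*Y) = -21 - ((1 - 2*Y) + 2*Y) = -21 - 1*1 = -21 - 1 = -22)
(1572 + P(3)) - 750 = (1572 - 22) - 750 = 1550 - 750 = 800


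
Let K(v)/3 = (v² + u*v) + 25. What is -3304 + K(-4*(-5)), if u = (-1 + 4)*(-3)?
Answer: -2569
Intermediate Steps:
u = -9 (u = 3*(-3) = -9)
K(v) = 75 - 27*v + 3*v² (K(v) = 3*((v² - 9*v) + 25) = 3*(25 + v² - 9*v) = 75 - 27*v + 3*v²)
-3304 + K(-4*(-5)) = -3304 + (75 - (-108)*(-5) + 3*(-4*(-5))²) = -3304 + (75 - 27*20 + 3*20²) = -3304 + (75 - 540 + 3*400) = -3304 + (75 - 540 + 1200) = -3304 + 735 = -2569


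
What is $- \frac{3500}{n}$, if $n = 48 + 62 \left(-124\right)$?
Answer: $\frac{175}{382} \approx 0.45812$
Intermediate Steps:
$n = -7640$ ($n = 48 - 7688 = -7640$)
$- \frac{3500}{n} = - \frac{3500}{-7640} = \left(-3500\right) \left(- \frac{1}{7640}\right) = \frac{175}{382}$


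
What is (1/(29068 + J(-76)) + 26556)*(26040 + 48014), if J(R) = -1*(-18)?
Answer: 28599944240059/14543 ≈ 1.9666e+9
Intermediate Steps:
J(R) = 18
(1/(29068 + J(-76)) + 26556)*(26040 + 48014) = (1/(29068 + 18) + 26556)*(26040 + 48014) = (1/29086 + 26556)*74054 = (772407817/29086)*74054 = 28599944240059/14543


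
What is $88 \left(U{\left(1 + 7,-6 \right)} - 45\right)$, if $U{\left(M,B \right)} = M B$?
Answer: $-8184$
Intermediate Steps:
$U{\left(M,B \right)} = B M$
$88 \left(U{\left(1 + 7,-6 \right)} - 45\right) = 88 \left(- 6 \left(1 + 7\right) - 45\right) = 88 \left(\left(-6\right) 8 - 45\right) = 88 \left(-48 - 45\right) = 88 \left(-93\right) = -8184$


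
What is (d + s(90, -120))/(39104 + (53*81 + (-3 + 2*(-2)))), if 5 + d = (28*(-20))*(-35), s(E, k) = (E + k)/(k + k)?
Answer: 156761/347120 ≈ 0.45160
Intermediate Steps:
s(E, k) = (E + k)/(2*k) (s(E, k) = (E + k)/((2*k)) = (E + k)*(1/(2*k)) = (E + k)/(2*k))
d = 19595 (d = -5 + (28*(-20))*(-35) = -5 - 560*(-35) = -5 + 19600 = 19595)
(d + s(90, -120))/(39104 + (53*81 + (-3 + 2*(-2)))) = (19595 + (1/2)*(90 - 120)/(-120))/(39104 + (53*81 + (-3 + 2*(-2)))) = (19595 + (1/2)*(-1/120)*(-30))/(39104 + (4293 + (-3 - 4))) = (19595 + 1/8)/(39104 + (4293 - 7)) = 156761/(8*(39104 + 4286)) = (156761/8)/43390 = (156761/8)*(1/43390) = 156761/347120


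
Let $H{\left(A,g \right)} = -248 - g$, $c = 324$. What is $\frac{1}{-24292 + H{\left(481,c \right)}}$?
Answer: $- \frac{1}{24864} \approx -4.0219 \cdot 10^{-5}$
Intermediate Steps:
$\frac{1}{-24292 + H{\left(481,c \right)}} = \frac{1}{-24292 - 572} = \frac{1}{-24864} = - \frac{1}{24864}$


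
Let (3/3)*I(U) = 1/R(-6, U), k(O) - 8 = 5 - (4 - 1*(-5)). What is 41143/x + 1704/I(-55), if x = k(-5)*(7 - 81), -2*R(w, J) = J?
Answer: 13829417/296 ≈ 46721.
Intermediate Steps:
R(w, J) = -J/2
k(O) = 4 (k(O) = 8 + (5 - (4 - 1*(-5))) = 8 + (5 - (4 + 5)) = 8 + (5 - 1*9) = 8 + (5 - 9) = 8 - 4 = 4)
I(U) = -2/U (I(U) = 1/(-U/2) = -2/U)
x = -296 (x = 4*(7 - 81) = 4*(-74) = -296)
41143/x + 1704/I(-55) = 41143/(-296) + 1704/((-2/(-55))) = 41143*(-1/296) + 1704/((-2*(-1/55))) = -41143/296 + 1704/(2/55) = -41143/296 + 1704*(55/2) = -41143/296 + 46860 = 13829417/296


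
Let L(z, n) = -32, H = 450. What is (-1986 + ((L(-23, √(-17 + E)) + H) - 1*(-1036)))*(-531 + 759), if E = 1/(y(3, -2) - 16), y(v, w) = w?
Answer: -121296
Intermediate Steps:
E = -1/18 (E = 1/(-2 - 16) = 1/(-18) = -1/18 ≈ -0.055556)
(-1986 + ((L(-23, √(-17 + E)) + H) - 1*(-1036)))*(-531 + 759) = (-1986 + ((-32 + 450) - 1*(-1036)))*(-531 + 759) = (-1986 + (418 + 1036))*228 = (-1986 + 1454)*228 = -532*228 = -121296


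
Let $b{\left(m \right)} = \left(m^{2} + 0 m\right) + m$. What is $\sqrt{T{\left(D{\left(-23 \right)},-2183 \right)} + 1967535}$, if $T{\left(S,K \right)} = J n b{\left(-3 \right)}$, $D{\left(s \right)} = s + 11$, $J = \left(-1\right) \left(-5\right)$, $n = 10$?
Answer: $\sqrt{1967835} \approx 1402.8$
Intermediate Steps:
$b{\left(m \right)} = m + m^{2}$ ($b{\left(m \right)} = \left(m^{2} + 0\right) + m = m^{2} + m = m + m^{2}$)
$J = 5$
$D{\left(s \right)} = 11 + s$
$T{\left(S,K \right)} = 300$ ($T{\left(S,K \right)} = 5 \cdot 10 \left(- 3 \left(1 - 3\right)\right) = 50 \left(\left(-3\right) \left(-2\right)\right) = 50 \cdot 6 = 300$)
$\sqrt{T{\left(D{\left(-23 \right)},-2183 \right)} + 1967535} = \sqrt{300 + 1967535} = \sqrt{1967835}$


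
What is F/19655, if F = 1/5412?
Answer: 1/106372860 ≈ 9.4009e-9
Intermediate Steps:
F = 1/5412 ≈ 0.00018477
F/19655 = (1/5412)/19655 = (1/5412)*(1/19655) = 1/106372860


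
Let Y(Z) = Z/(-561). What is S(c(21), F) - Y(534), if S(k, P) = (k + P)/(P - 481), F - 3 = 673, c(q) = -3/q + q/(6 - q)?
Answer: 5629172/1276275 ≈ 4.4106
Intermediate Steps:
F = 676 (F = 3 + 673 = 676)
Y(Z) = -Z/561 (Y(Z) = Z*(-1/561) = -Z/561)
S(k, P) = (P + k)/(-481 + P)
S(c(21), F) - Y(534) = (676 + (18 - 1*21² - 3*21)/(21*(-6 + 21)))/(-481 + 676) - (-1)*534/561 = (676 + (1/21)*(18 - 1*441 - 63)/15)/195 - 1*(-178/187) = (676 + (1/21)*(1/15)*(18 - 441 - 63))/195 + 178/187 = (676 + (1/21)*(1/15)*(-486))/195 + 178/187 = (676 - 54/35)/195 + 178/187 = (1/195)*(23606/35) + 178/187 = 23606/6825 + 178/187 = 5629172/1276275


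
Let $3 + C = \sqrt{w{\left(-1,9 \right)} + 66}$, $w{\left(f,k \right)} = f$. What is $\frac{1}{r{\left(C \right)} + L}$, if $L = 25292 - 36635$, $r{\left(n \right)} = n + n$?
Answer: $- \frac{873}{9907657} - \frac{2 \sqrt{65}}{128799541} \approx -8.8239 \cdot 10^{-5}$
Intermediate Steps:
$C = -3 + \sqrt{65}$ ($C = -3 + \sqrt{-1 + 66} = -3 + \sqrt{65} \approx 5.0623$)
$r{\left(n \right)} = 2 n$
$L = -11343$
$\frac{1}{r{\left(C \right)} + L} = \frac{1}{2 \left(-3 + \sqrt{65}\right) - 11343} = \frac{1}{\left(-6 + 2 \sqrt{65}\right) - 11343} = \frac{1}{-11349 + 2 \sqrt{65}}$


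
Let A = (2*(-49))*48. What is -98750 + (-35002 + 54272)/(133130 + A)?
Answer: -6341024115/64213 ≈ -98750.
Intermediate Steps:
A = -4704 (A = -98*48 = -4704)
-98750 + (-35002 + 54272)/(133130 + A) = -98750 + (-35002 + 54272)/(133130 - 4704) = -98750 + 19270/128426 = -98750 + 19270*(1/128426) = -98750 + 9635/64213 = -6341024115/64213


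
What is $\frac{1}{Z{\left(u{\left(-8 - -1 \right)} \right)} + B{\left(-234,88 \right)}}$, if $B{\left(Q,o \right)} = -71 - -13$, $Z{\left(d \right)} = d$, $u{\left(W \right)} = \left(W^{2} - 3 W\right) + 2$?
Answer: $\frac{1}{14} \approx 0.071429$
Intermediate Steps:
$u{\left(W \right)} = 2 + W^{2} - 3 W$
$B{\left(Q,o \right)} = -58$ ($B{\left(Q,o \right)} = -71 + 13 = -58$)
$\frac{1}{Z{\left(u{\left(-8 - -1 \right)} \right)} + B{\left(-234,88 \right)}} = \frac{1}{\left(2 + \left(-8 - -1\right)^{2} - 3 \left(-8 - -1\right)\right) - 58} = \frac{1}{\left(2 + \left(-8 + 1\right)^{2} - 3 \left(-8 + 1\right)\right) - 58} = \frac{1}{\left(2 + \left(-7\right)^{2} - -21\right) - 58} = \frac{1}{\left(2 + 49 + 21\right) - 58} = \frac{1}{72 - 58} = \frac{1}{14}$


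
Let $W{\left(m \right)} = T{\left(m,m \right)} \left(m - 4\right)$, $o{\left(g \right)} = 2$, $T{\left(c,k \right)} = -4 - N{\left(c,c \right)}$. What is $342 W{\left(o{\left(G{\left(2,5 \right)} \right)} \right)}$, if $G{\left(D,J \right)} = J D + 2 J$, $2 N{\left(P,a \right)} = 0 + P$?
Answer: $3420$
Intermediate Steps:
$N{\left(P,a \right)} = \frac{P}{2}$ ($N{\left(P,a \right)} = \frac{0 + P}{2} = \frac{P}{2}$)
$T{\left(c,k \right)} = -4 - \frac{c}{2}$
$G{\left(D,J \right)} = 2 J + D J$ ($G{\left(D,J \right)} = D J + 2 J = 2 J + D J$)
$W{\left(m \right)} = \left(-4 + m\right) \left(-4 - \frac{m}{2}\right)$ ($W{\left(m \right)} = \left(-4 - \frac{m}{2}\right) \left(m - 4\right) = \left(-4 - \frac{m}{2}\right) \left(-4 + m\right) = \left(-4 + m\right) \left(-4 - \frac{m}{2}\right)$)
$342 W{\left(o{\left(G{\left(2,5 \right)} \right)} \right)} = 342 \left(- \frac{\left(-4 + 2\right) \left(8 + 2\right)}{2}\right) = 342 \left(\left(- \frac{1}{2}\right) \left(-2\right) 10\right) = 342 \cdot 10 = 3420$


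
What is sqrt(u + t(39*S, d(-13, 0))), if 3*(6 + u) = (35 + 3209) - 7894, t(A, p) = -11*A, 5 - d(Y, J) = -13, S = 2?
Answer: I*sqrt(2414) ≈ 49.132*I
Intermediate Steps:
d(Y, J) = 18 (d(Y, J) = 5 - 1*(-13) = 5 + 13 = 18)
u = -1556 (u = -6 + ((35 + 3209) - 7894)/3 = -6 + (3244 - 7894)/3 = -6 + (1/3)*(-4650) = -6 - 1550 = -1556)
sqrt(u + t(39*S, d(-13, 0))) = sqrt(-1556 - 429*2) = sqrt(-1556 - 11*78) = sqrt(-1556 - 858) = sqrt(-2414) = I*sqrt(2414)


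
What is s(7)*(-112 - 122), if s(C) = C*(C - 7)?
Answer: 0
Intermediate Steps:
s(C) = C*(-7 + C)
s(7)*(-112 - 122) = (7*(-7 + 7))*(-112 - 122) = (7*0)*(-234) = 0*(-234) = 0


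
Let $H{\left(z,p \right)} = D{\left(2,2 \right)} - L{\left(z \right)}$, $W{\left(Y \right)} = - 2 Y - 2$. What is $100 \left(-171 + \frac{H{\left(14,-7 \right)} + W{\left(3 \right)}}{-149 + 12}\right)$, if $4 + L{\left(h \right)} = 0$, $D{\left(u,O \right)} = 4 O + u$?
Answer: $- \frac{2343300}{137} \approx -17104.0$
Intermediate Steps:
$W{\left(Y \right)} = -2 - 2 Y$
$D{\left(u,O \right)} = u + 4 O$
$L{\left(h \right)} = -4$ ($L{\left(h \right)} = -4 + 0 = -4$)
$H{\left(z,p \right)} = 14$ ($H{\left(z,p \right)} = \left(2 + 4 \cdot 2\right) - -4 = \left(2 + 8\right) + 4 = 10 + 4 = 14$)
$100 \left(-171 + \frac{H{\left(14,-7 \right)} + W{\left(3 \right)}}{-149 + 12}\right) = 100 \left(-171 + \frac{14 - 8}{-149 + 12}\right) = 100 \left(-171 + \frac{14 - 8}{-137}\right) = 100 \left(-171 + \left(14 - 8\right) \left(- \frac{1}{137}\right)\right) = 100 \left(-171 + 6 \left(- \frac{1}{137}\right)\right) = 100 \left(-171 - \frac{6}{137}\right) = 100 \left(- \frac{23433}{137}\right) = - \frac{2343300}{137}$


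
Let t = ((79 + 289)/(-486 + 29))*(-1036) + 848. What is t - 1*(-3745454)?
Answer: 1712441262/457 ≈ 3.7471e+6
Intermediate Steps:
t = 768784/457 (t = (368/(-457))*(-1036) + 848 = (368*(-1/457))*(-1036) + 848 = -368/457*(-1036) + 848 = 381248/457 + 848 = 768784/457 ≈ 1682.2)
t - 1*(-3745454) = 768784/457 - 1*(-3745454) = 768784/457 + 3745454 = 1712441262/457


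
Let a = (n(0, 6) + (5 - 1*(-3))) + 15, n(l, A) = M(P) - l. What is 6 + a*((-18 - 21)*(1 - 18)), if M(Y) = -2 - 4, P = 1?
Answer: 11277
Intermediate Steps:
M(Y) = -6
n(l, A) = -6 - l
a = 17 (a = ((-6 - 1*0) + (5 - 1*(-3))) + 15 = ((-6 + 0) + (5 + 3)) + 15 = (-6 + 8) + 15 = 2 + 15 = 17)
6 + a*((-18 - 21)*(1 - 18)) = 6 + 17*((-18 - 21)*(1 - 18)) = 6 + 17*(-39*(-17)) = 6 + 17*663 = 6 + 11271 = 11277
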